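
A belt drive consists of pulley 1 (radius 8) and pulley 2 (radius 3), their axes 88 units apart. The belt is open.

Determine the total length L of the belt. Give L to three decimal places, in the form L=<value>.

L=210.842

open belt: β = asin((r2−r1)/C) = asin(-5/88) = -3.2572°
wrap1 = π − 2β = 186.5144°
wrap2 = π + 2β = 173.4856°
tangent length = C·cosβ = 87.8578
L = r1·wrap1 + r2·wrap2 + 2·C·cosβ = 8·3.2553 + 3·3.0279 + 2·87.8578 = 210.8417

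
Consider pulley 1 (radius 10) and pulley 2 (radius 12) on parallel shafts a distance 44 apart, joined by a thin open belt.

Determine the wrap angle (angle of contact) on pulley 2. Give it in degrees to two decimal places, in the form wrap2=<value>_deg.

open belt: β = asin((r2−r1)/C) = asin(2/44) = 2.6053°
wrap1 = π − 2β = 174.7895°
wrap2 = π + 2β = 185.2105°

wrap2=185.21_deg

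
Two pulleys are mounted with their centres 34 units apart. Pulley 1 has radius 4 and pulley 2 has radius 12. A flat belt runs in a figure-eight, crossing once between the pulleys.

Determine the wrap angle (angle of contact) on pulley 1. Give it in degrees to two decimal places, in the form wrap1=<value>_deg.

crossed belt: β = asin((r1+r2)/C) = asin(16/34) = 28.0725°
wrap1 = wrap2 = π + 2β = 236.1450°

wrap1=236.14_deg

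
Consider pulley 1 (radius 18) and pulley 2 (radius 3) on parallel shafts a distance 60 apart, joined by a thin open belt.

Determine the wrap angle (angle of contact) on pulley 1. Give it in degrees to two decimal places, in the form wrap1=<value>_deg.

open belt: β = asin((r2−r1)/C) = asin(-15/60) = -14.4775°
wrap1 = π − 2β = 208.9550°
wrap2 = π + 2β = 151.0450°

wrap1=208.96_deg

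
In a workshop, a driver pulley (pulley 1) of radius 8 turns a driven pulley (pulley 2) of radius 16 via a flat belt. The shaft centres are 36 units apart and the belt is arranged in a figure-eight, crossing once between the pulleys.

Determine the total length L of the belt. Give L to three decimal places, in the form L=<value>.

L=164.091

crossed belt: β = asin((r1+r2)/C) = asin(24/36) = 41.8103°
wrap1 = wrap2 = π + 2β = 263.6206°
tangent length = C·cosβ = 26.8328
L = (r1+r2)·wrap + 2·C·cosβ = 24·4.6010 + 2·26.8328 = 164.0908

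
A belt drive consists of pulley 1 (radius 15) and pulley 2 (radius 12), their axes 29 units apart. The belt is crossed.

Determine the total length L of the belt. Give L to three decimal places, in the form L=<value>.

L=170.640

crossed belt: β = asin((r1+r2)/C) = asin(27/29) = 68.5967°
wrap1 = wrap2 = π + 2β = 317.1933°
tangent length = C·cosβ = 10.5830
L = (r1+r2)·wrap + 2·C·cosβ = 27·5.5361 + 2·10.5830 = 170.6398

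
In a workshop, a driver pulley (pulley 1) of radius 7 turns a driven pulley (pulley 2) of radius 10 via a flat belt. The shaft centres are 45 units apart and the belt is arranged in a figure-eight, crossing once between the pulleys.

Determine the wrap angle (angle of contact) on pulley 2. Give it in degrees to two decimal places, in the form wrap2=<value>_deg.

crossed belt: β = asin((r1+r2)/C) = asin(17/45) = 22.1961°
wrap1 = wrap2 = π + 2β = 224.3922°

wrap2=224.39_deg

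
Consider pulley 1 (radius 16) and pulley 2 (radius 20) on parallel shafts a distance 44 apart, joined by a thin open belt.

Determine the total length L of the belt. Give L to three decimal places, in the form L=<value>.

L=201.461

open belt: β = asin((r2−r1)/C) = asin(4/44) = 5.2159°
wrap1 = π − 2β = 169.5682°
wrap2 = π + 2β = 190.4318°
tangent length = C·cosβ = 43.8178
L = r1·wrap1 + r2·wrap2 + 2·C·cosβ = 16·2.9595 + 20·3.3237 + 2·43.8178 = 201.4612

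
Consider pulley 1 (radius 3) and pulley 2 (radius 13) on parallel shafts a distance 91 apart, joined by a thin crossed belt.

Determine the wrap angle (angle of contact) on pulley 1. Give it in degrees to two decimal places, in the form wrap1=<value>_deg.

wrap1=200.25_deg

crossed belt: β = asin((r1+r2)/C) = asin(16/91) = 10.1266°
wrap1 = wrap2 = π + 2β = 200.2532°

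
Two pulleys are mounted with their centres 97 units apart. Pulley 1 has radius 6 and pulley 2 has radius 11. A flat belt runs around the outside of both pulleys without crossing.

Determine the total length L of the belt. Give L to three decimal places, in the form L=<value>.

open belt: β = asin((r2−r1)/C) = asin(5/97) = 2.9547°
wrap1 = π − 2β = 174.0906°
wrap2 = π + 2β = 185.9094°
tangent length = C·cosβ = 96.8710
L = r1·wrap1 + r2·wrap2 + 2·C·cosβ = 6·3.0385 + 11·3.2447 + 2·96.8710 = 247.6649

L=247.665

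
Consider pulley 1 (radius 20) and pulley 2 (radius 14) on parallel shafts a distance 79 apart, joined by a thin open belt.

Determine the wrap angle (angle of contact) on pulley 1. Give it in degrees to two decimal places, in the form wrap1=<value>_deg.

open belt: β = asin((r2−r1)/C) = asin(-6/79) = -4.3558°
wrap1 = π − 2β = 188.7115°
wrap2 = π + 2β = 171.2885°

wrap1=188.71_deg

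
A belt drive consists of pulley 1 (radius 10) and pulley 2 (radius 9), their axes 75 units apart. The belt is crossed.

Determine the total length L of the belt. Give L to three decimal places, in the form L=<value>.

crossed belt: β = asin((r1+r2)/C) = asin(19/75) = 14.6748°
wrap1 = wrap2 = π + 2β = 209.3497°
tangent length = C·cosβ = 72.5534
L = (r1+r2)·wrap + 2·C·cosβ = 19·3.6538 + 2·72.5534 = 214.5298

L=214.530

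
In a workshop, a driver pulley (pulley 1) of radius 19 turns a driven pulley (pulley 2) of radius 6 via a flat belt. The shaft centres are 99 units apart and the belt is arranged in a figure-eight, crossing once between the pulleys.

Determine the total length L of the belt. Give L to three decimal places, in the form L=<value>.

L=282.887

crossed belt: β = asin((r1+r2)/C) = asin(25/99) = 14.6270°
wrap1 = wrap2 = π + 2β = 209.2540°
tangent length = C·cosβ = 95.7914
L = (r1+r2)·wrap + 2·C·cosβ = 25·3.6522 + 2·95.7914 = 282.8872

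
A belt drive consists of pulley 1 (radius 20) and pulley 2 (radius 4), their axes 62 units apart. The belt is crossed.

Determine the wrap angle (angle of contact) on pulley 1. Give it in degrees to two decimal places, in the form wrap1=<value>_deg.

wrap1=225.55_deg

crossed belt: β = asin((r1+r2)/C) = asin(24/62) = 22.7740°
wrap1 = wrap2 = π + 2β = 225.5479°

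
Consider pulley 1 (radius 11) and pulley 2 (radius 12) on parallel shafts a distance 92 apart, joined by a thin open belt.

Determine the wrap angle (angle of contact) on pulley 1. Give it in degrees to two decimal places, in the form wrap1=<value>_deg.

open belt: β = asin((r2−r1)/C) = asin(1/92) = 0.6228°
wrap1 = π − 2β = 178.7544°
wrap2 = π + 2β = 181.2456°

wrap1=178.75_deg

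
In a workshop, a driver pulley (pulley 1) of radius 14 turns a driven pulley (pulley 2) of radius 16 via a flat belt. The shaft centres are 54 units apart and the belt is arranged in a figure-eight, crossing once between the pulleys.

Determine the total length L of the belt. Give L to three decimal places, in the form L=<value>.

L=219.389

crossed belt: β = asin((r1+r2)/C) = asin(30/54) = 33.7490°
wrap1 = wrap2 = π + 2β = 247.4980°
tangent length = C·cosβ = 44.8999
L = (r1+r2)·wrap + 2·C·cosβ = 30·4.3197 + 2·44.8999 = 219.3894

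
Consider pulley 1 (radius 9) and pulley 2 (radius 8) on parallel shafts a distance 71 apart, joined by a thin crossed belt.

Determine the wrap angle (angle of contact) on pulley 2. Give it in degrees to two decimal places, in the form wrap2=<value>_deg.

crossed belt: β = asin((r1+r2)/C) = asin(17/71) = 13.8533°
wrap1 = wrap2 = π + 2β = 207.7066°

wrap2=207.71_deg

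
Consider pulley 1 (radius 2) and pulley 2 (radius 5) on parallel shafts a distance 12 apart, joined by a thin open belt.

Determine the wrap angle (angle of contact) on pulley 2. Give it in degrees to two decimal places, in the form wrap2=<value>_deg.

wrap2=208.96_deg

open belt: β = asin((r2−r1)/C) = asin(3/12) = 14.4775°
wrap1 = π − 2β = 151.0450°
wrap2 = π + 2β = 208.9550°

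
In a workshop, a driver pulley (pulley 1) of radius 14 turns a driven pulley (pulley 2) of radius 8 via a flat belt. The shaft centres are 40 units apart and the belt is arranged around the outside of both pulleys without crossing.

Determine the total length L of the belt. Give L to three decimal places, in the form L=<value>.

L=150.017

open belt: β = asin((r2−r1)/C) = asin(-6/40) = -8.6269°
wrap1 = π − 2β = 197.2539°
wrap2 = π + 2β = 162.7461°
tangent length = C·cosβ = 39.5474
L = r1·wrap1 + r2·wrap2 + 2·C·cosβ = 14·3.4427 + 8·2.8405 + 2·39.5474 = 150.0167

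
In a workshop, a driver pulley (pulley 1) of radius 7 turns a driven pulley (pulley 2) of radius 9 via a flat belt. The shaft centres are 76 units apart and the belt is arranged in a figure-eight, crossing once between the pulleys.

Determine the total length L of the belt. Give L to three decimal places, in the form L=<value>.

crossed belt: β = asin((r1+r2)/C) = asin(16/76) = 12.1532°
wrap1 = wrap2 = π + 2β = 204.3064°
tangent length = C·cosβ = 74.2967
L = (r1+r2)·wrap + 2·C·cosβ = 16·3.5658 + 2·74.2967 = 205.6465

L=205.647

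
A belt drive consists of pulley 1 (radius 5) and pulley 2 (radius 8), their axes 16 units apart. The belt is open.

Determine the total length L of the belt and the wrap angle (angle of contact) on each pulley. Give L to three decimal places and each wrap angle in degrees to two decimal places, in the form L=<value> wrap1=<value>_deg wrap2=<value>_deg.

open belt: β = asin((r2−r1)/C) = asin(3/16) = 10.8069°
wrap1 = π − 2β = 158.3862°
wrap2 = π + 2β = 201.6138°
tangent length = C·cosβ = 15.7162
L = r1·wrap1 + r2·wrap2 + 2·C·cosβ = 5·2.7644 + 8·3.5188 + 2·15.7162 = 73.4049

L=73.405 wrap1=158.39_deg wrap2=201.61_deg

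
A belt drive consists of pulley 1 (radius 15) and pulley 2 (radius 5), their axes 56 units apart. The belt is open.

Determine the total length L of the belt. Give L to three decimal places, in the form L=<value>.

L=176.622

open belt: β = asin((r2−r1)/C) = asin(-10/56) = -10.2866°
wrap1 = π − 2β = 200.5731°
wrap2 = π + 2β = 159.4269°
tangent length = C·cosβ = 55.0999
L = r1·wrap1 + r2·wrap2 + 2·C·cosβ = 15·3.5007 + 5·2.7825 + 2·55.0999 = 176.6224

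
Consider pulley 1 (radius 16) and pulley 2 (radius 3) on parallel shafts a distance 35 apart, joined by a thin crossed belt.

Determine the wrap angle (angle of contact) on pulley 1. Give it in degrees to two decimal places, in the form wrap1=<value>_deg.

crossed belt: β = asin((r1+r2)/C) = asin(19/35) = 32.8783°
wrap1 = wrap2 = π + 2β = 245.7567°

wrap1=245.76_deg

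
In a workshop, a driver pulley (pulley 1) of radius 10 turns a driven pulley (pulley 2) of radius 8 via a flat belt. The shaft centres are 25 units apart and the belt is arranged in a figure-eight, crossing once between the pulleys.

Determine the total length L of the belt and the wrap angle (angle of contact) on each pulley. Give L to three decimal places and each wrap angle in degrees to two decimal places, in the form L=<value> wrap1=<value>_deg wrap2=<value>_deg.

crossed belt: β = asin((r1+r2)/C) = asin(18/25) = 46.0545°
wrap1 = wrap2 = π + 2β = 272.1090°
tangent length = C·cosβ = 17.3494
L = (r1+r2)·wrap + 2·C·cosβ = 18·4.7492 + 2·17.3494 = 120.1843

L=120.184 wrap1=272.11_deg wrap2=272.11_deg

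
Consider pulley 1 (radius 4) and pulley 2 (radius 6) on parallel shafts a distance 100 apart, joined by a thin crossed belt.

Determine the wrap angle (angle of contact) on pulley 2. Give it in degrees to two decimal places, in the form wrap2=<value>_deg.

crossed belt: β = asin((r1+r2)/C) = asin(10/100) = 5.7392°
wrap1 = wrap2 = π + 2β = 191.4783°

wrap2=191.48_deg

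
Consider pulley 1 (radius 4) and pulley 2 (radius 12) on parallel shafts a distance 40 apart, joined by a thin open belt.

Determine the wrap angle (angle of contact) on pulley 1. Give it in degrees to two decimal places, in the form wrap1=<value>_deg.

open belt: β = asin((r2−r1)/C) = asin(8/40) = 11.5370°
wrap1 = π − 2β = 156.9261°
wrap2 = π + 2β = 203.0739°

wrap1=156.93_deg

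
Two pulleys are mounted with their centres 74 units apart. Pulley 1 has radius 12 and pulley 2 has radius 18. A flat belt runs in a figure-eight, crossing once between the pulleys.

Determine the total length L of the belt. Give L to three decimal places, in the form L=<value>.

L=254.585

crossed belt: β = asin((r1+r2)/C) = asin(30/74) = 23.9165°
wrap1 = wrap2 = π + 2β = 227.8331°
tangent length = C·cosβ = 67.6461
L = (r1+r2)·wrap + 2·C·cosβ = 30·3.9764 + 2·67.6461 = 254.5854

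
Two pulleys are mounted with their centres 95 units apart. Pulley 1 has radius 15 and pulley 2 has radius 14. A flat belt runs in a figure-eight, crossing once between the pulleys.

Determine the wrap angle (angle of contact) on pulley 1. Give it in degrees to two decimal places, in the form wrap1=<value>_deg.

crossed belt: β = asin((r1+r2)/C) = asin(29/95) = 17.7740°
wrap1 = wrap2 = π + 2β = 215.5480°

wrap1=215.55_deg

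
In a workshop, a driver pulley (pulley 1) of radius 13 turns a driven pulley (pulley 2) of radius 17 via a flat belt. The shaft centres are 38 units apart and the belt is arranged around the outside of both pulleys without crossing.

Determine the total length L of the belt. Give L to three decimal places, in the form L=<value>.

open belt: β = asin((r2−r1)/C) = asin(4/38) = 6.0423°
wrap1 = π − 2β = 167.9153°
wrap2 = π + 2β = 192.0847°
tangent length = C·cosβ = 37.7889
L = r1·wrap1 + r2·wrap2 + 2·C·cosβ = 13·2.9307 + 17·3.3525 + 2·37.7889 = 170.6692

L=170.669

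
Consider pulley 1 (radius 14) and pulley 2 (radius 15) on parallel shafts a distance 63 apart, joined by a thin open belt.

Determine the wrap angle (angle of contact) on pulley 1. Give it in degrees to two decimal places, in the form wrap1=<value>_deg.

wrap1=178.18_deg

open belt: β = asin((r2−r1)/C) = asin(1/63) = 0.9095°
wrap1 = π − 2β = 178.1810°
wrap2 = π + 2β = 181.8190°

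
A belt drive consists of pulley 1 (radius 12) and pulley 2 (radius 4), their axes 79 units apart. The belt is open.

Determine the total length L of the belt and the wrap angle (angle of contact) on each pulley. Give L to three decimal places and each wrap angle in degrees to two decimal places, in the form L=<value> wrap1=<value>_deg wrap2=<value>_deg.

L=209.076 wrap1=191.62_deg wrap2=168.38_deg

open belt: β = asin((r2−r1)/C) = asin(-8/79) = -5.8121°
wrap1 = π − 2β = 191.6241°
wrap2 = π + 2β = 168.3759°
tangent length = C·cosβ = 78.5939
L = r1·wrap1 + r2·wrap2 + 2·C·cosβ = 12·3.3445 + 4·2.9387 + 2·78.5939 = 209.0763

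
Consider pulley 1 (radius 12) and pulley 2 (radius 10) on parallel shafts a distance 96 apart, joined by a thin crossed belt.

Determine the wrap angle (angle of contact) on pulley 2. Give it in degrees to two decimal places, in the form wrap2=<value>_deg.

crossed belt: β = asin((r1+r2)/C) = asin(22/96) = 13.2480°
wrap1 = wrap2 = π + 2β = 206.4960°

wrap2=206.50_deg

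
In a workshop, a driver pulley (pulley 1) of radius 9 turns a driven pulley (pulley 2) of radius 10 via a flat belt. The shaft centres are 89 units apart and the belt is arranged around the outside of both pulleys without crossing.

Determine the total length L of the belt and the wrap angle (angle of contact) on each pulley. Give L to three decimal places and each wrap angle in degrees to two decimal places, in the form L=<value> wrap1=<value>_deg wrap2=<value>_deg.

L=237.701 wrap1=178.71_deg wrap2=181.29_deg

open belt: β = asin((r2−r1)/C) = asin(1/89) = 0.6438°
wrap1 = π − 2β = 178.7124°
wrap2 = π + 2β = 181.2876°
tangent length = C·cosβ = 88.9944
L = r1·wrap1 + r2·wrap2 + 2·C·cosβ = 9·3.1191 + 10·3.1641 + 2·88.9944 = 237.7015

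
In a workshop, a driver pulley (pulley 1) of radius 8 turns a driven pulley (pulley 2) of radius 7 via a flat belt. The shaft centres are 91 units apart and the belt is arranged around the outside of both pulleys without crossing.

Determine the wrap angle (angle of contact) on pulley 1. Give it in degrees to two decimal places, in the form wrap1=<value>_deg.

open belt: β = asin((r2−r1)/C) = asin(-1/91) = -0.6296°
wrap1 = π − 2β = 181.2593°
wrap2 = π + 2β = 178.7407°

wrap1=181.26_deg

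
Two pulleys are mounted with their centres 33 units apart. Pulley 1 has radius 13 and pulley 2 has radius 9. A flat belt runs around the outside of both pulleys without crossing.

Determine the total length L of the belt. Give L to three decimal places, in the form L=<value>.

L=135.600

open belt: β = asin((r2−r1)/C) = asin(-4/33) = -6.9621°
wrap1 = π − 2β = 193.9241°
wrap2 = π + 2β = 166.0759°
tangent length = C·cosβ = 32.7567
L = r1·wrap1 + r2·wrap2 + 2·C·cosβ = 13·3.3846 + 9·2.8986 + 2·32.7567 = 135.6005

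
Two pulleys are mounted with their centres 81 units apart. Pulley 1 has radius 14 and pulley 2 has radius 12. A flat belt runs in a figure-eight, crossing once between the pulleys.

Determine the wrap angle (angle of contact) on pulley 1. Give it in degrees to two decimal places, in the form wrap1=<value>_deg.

wrap1=217.45_deg

crossed belt: β = asin((r1+r2)/C) = asin(26/81) = 18.7227°
wrap1 = wrap2 = π + 2β = 217.4453°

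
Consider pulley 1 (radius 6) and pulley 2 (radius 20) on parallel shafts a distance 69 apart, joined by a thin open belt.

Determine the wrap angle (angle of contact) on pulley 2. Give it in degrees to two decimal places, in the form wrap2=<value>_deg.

open belt: β = asin((r2−r1)/C) = asin(14/69) = 11.7065°
wrap1 = π − 2β = 156.5870°
wrap2 = π + 2β = 203.4130°

wrap2=203.41_deg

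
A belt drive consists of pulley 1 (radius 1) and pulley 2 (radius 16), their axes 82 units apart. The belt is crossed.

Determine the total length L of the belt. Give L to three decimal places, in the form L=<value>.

crossed belt: β = asin((r1+r2)/C) = asin(17/82) = 11.9652°
wrap1 = wrap2 = π + 2β = 203.9303°
tangent length = C·cosβ = 80.2185
L = (r1+r2)·wrap + 2·C·cosβ = 17·3.5593 + 2·80.2185 = 220.9443

L=220.944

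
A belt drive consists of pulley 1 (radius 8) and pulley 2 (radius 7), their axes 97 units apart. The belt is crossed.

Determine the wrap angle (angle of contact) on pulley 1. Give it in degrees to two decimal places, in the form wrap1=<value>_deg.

crossed belt: β = asin((r1+r2)/C) = asin(15/97) = 8.8959°
wrap1 = wrap2 = π + 2β = 197.7917°

wrap1=197.79_deg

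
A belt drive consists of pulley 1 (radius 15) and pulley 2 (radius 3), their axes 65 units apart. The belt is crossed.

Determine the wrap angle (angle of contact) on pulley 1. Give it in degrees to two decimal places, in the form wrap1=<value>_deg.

wrap1=212.15_deg

crossed belt: β = asin((r1+r2)/C) = asin(18/65) = 16.0766°
wrap1 = wrap2 = π + 2β = 212.1533°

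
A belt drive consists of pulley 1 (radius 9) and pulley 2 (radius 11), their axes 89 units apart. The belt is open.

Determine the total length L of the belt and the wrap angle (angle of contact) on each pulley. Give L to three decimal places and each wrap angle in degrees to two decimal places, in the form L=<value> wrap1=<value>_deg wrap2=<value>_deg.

L=240.877 wrap1=177.42_deg wrap2=182.58_deg

open belt: β = asin((r2−r1)/C) = asin(2/89) = 1.2877°
wrap1 = π − 2β = 177.4247°
wrap2 = π + 2β = 182.5753°
tangent length = C·cosβ = 88.9775
L = r1·wrap1 + r2·wrap2 + 2·C·cosβ = 9·3.0966 + 11·3.1865 + 2·88.9775 = 240.8768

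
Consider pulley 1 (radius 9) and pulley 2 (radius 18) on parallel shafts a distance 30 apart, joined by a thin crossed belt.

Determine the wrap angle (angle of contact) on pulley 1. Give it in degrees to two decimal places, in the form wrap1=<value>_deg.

crossed belt: β = asin((r1+r2)/C) = asin(27/30) = 64.1581°
wrap1 = wrap2 = π + 2β = 308.3161°

wrap1=308.32_deg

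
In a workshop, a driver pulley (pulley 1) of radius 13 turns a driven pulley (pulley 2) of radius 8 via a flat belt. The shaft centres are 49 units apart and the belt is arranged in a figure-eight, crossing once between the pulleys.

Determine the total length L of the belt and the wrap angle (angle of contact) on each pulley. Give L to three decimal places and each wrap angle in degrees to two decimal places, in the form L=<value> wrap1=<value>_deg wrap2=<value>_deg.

crossed belt: β = asin((r1+r2)/C) = asin(21/49) = 25.3769°
wrap1 = wrap2 = π + 2β = 230.7539°
tangent length = C·cosβ = 44.2719
L = (r1+r2)·wrap + 2·C·cosβ = 21·4.0274 + 2·44.2719 = 173.1195

L=173.119 wrap1=230.75_deg wrap2=230.75_deg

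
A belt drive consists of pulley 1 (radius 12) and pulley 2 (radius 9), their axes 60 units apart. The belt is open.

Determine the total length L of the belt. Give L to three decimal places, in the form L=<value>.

open belt: β = asin((r2−r1)/C) = asin(-3/60) = -2.8660°
wrap1 = π − 2β = 185.7320°
wrap2 = π + 2β = 174.2680°
tangent length = C·cosβ = 59.9250
L = r1·wrap1 + r2·wrap2 + 2·C·cosβ = 12·3.2416 + 9·3.0416 + 2·59.9250 = 186.1235

L=186.123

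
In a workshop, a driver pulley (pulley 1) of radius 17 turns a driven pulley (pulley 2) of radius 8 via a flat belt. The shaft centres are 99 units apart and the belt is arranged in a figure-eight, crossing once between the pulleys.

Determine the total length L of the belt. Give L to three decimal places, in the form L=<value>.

crossed belt: β = asin((r1+r2)/C) = asin(25/99) = 14.6270°
wrap1 = wrap2 = π + 2β = 209.2540°
tangent length = C·cosβ = 95.7914
L = (r1+r2)·wrap + 2·C·cosβ = 25·3.6522 + 2·95.7914 = 282.8872

L=282.887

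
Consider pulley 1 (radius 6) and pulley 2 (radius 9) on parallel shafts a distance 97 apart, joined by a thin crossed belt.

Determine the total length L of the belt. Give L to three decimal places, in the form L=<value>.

L=243.448

crossed belt: β = asin((r1+r2)/C) = asin(15/97) = 8.8959°
wrap1 = wrap2 = π + 2β = 197.7917°
tangent length = C·cosβ = 95.8332
L = (r1+r2)·wrap + 2·C·cosβ = 15·3.4521 + 2·95.8332 = 243.4481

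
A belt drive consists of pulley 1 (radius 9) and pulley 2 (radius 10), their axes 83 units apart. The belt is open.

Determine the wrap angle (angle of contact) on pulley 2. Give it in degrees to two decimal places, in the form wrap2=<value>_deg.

wrap2=181.38_deg

open belt: β = asin((r2−r1)/C) = asin(1/83) = 0.6903°
wrap1 = π − 2β = 178.6193°
wrap2 = π + 2β = 181.3807°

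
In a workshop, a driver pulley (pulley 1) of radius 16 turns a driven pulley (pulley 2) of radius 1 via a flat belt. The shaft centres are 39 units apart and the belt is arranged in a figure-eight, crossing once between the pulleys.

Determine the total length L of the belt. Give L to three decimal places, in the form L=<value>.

crossed belt: β = asin((r1+r2)/C) = asin(17/39) = 25.8424°
wrap1 = wrap2 = π + 2β = 231.6848°
tangent length = C·cosβ = 35.0999
L = (r1+r2)·wrap + 2·C·cosβ = 17·4.0437 + 2·35.0999 = 138.9420

L=138.942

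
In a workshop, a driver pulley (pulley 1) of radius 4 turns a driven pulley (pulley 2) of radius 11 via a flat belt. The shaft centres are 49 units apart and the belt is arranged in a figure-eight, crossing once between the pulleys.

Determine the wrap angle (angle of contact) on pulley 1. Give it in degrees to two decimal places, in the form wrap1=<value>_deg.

wrap1=215.65_deg

crossed belt: β = asin((r1+r2)/C) = asin(15/49) = 17.8257°
wrap1 = wrap2 = π + 2β = 215.6514°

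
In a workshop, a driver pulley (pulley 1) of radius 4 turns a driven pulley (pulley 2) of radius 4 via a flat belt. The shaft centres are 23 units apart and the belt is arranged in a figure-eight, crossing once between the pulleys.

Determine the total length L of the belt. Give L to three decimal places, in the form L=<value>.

crossed belt: β = asin((r1+r2)/C) = asin(8/23) = 20.3544°
wrap1 = wrap2 = π + 2β = 220.7088°
tangent length = C·cosβ = 21.5639
L = (r1+r2)·wrap + 2·C·cosβ = 8·3.8521 + 2·21.5639 = 73.9445

L=73.944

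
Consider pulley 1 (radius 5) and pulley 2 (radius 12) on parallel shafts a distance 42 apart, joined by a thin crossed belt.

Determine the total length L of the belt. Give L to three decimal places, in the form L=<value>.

crossed belt: β = asin((r1+r2)/C) = asin(17/42) = 23.8762°
wrap1 = wrap2 = π + 2β = 227.7524°
tangent length = C·cosβ = 38.4057
L = (r1+r2)·wrap + 2·C·cosβ = 17·3.9750 + 2·38.4057 = 144.3870

L=144.387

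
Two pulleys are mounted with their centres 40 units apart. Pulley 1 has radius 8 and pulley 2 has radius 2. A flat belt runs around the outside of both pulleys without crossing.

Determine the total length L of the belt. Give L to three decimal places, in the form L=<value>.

L=112.318

open belt: β = asin((r2−r1)/C) = asin(-6/40) = -8.6269°
wrap1 = π − 2β = 197.2539°
wrap2 = π + 2β = 162.7461°
tangent length = C·cosβ = 39.5474
L = r1·wrap1 + r2·wrap2 + 2·C·cosβ = 8·3.4427 + 2·2.8405 + 2·39.5474 = 112.3176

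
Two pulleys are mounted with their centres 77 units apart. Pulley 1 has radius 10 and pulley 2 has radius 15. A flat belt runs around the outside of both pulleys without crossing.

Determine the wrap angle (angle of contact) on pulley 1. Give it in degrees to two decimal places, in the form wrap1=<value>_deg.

wrap1=172.55_deg

open belt: β = asin((r2−r1)/C) = asin(5/77) = 3.7231°
wrap1 = π − 2β = 172.5538°
wrap2 = π + 2β = 187.4462°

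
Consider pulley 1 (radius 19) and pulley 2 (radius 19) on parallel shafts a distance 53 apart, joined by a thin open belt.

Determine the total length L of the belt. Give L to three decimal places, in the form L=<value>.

L=225.381

open belt: β = asin((r2−r1)/C) = asin(0/53) = 0.0000°
wrap1 = π − 2β = 180.0000°
wrap2 = π + 2β = 180.0000°
tangent length = C·cosβ = 53.0000
L = r1·wrap1 + r2·wrap2 + 2·C·cosβ = 19·3.1416 + 19·3.1416 + 2·53.0000 = 225.3805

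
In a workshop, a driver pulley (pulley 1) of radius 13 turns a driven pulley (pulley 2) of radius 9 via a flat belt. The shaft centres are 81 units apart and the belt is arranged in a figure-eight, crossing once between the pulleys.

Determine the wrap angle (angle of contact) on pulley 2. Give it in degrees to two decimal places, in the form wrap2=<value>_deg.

crossed belt: β = asin((r1+r2)/C) = asin(22/81) = 15.7598°
wrap1 = wrap2 = π + 2β = 211.5196°

wrap2=211.52_deg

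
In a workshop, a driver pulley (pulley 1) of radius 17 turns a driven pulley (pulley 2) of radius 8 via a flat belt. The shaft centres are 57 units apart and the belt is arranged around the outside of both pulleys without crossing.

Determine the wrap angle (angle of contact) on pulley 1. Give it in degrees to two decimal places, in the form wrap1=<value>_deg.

wrap1=198.17_deg

open belt: β = asin((r2−r1)/C) = asin(-9/57) = -9.0847°
wrap1 = π − 2β = 198.1694°
wrap2 = π + 2β = 161.8306°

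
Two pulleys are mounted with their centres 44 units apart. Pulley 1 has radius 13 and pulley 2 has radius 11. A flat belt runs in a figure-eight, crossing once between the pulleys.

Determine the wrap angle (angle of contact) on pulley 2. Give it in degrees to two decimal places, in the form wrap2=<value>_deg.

crossed belt: β = asin((r1+r2)/C) = asin(24/44) = 33.0557°
wrap1 = wrap2 = π + 2β = 246.1115°

wrap2=246.11_deg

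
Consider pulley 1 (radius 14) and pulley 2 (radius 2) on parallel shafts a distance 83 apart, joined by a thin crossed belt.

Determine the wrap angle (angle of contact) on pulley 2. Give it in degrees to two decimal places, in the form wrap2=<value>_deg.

wrap2=202.23_deg

crossed belt: β = asin((r1+r2)/C) = asin(16/83) = 11.1145°
wrap1 = wrap2 = π + 2β = 202.2291°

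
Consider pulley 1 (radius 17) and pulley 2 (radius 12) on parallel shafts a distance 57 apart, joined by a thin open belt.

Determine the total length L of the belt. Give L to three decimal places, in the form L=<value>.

open belt: β = asin((r2−r1)/C) = asin(-5/57) = -5.0324°
wrap1 = π − 2β = 190.0648°
wrap2 = π + 2β = 169.9352°
tangent length = C·cosβ = 56.7803
L = r1·wrap1 + r2·wrap2 + 2·C·cosβ = 17·3.3173 + 12·2.9659 + 2·56.7803 = 205.5451

L=205.545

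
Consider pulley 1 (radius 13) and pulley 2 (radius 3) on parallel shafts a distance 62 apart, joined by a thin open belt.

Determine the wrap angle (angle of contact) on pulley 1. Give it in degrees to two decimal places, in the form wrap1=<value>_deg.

open belt: β = asin((r2−r1)/C) = asin(-10/62) = -9.2818°
wrap1 = π − 2β = 198.5636°
wrap2 = π + 2β = 161.4364°

wrap1=198.56_deg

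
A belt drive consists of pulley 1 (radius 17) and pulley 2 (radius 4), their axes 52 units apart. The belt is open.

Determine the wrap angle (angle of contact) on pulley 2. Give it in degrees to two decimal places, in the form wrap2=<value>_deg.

open belt: β = asin((r2−r1)/C) = asin(-13/52) = -14.4775°
wrap1 = π − 2β = 208.9550°
wrap2 = π + 2β = 151.0450°

wrap2=151.04_deg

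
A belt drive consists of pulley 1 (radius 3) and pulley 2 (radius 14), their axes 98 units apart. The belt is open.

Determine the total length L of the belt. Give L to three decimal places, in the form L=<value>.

L=250.643

open belt: β = asin((r2−r1)/C) = asin(11/98) = 6.4447°
wrap1 = π − 2β = 167.1105°
wrap2 = π + 2β = 192.8895°
tangent length = C·cosβ = 97.3807
L = r1·wrap1 + r2·wrap2 + 2·C·cosβ = 3·2.9166 + 14·3.3666 + 2·97.3807 = 250.6431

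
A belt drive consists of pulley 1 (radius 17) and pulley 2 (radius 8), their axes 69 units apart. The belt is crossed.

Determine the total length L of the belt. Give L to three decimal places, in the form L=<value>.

crossed belt: β = asin((r1+r2)/C) = asin(25/69) = 21.2427°
wrap1 = wrap2 = π + 2β = 222.4853°
tangent length = C·cosβ = 64.3117
L = (r1+r2)·wrap + 2·C·cosβ = 25·3.8831 + 2·64.3117 = 225.7010

L=225.701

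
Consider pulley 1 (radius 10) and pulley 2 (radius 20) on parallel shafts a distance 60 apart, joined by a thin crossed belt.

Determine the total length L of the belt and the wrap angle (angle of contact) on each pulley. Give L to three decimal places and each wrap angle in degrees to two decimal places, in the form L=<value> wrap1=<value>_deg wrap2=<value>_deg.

crossed belt: β = asin((r1+r2)/C) = asin(30/60) = 30.0000°
wrap1 = wrap2 = π + 2β = 240.0000°
tangent length = C·cosβ = 51.9615
L = (r1+r2)·wrap + 2·C·cosβ = 30·4.1888 + 2·51.9615 = 229.5868

L=229.587 wrap1=240.00_deg wrap2=240.00_deg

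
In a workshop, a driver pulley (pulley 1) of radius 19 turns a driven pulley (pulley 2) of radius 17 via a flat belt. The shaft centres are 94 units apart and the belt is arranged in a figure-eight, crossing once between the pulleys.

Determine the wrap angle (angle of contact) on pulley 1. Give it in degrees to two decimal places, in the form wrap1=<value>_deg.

crossed belt: β = asin((r1+r2)/C) = asin(36/94) = 22.5183°
wrap1 = wrap2 = π + 2β = 225.0366°

wrap1=225.04_deg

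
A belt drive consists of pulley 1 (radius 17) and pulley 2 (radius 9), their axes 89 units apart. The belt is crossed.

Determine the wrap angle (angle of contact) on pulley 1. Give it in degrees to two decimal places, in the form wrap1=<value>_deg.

wrap1=213.97_deg

crossed belt: β = asin((r1+r2)/C) = asin(26/89) = 16.9858°
wrap1 = wrap2 = π + 2β = 213.9716°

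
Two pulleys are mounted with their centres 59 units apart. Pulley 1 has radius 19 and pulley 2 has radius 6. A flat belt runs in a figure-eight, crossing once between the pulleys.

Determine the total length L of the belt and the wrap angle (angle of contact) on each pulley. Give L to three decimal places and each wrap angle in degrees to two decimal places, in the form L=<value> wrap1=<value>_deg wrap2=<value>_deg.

crossed belt: β = asin((r1+r2)/C) = asin(25/59) = 25.0702°
wrap1 = wrap2 = π + 2β = 230.1405°
tangent length = C·cosβ = 53.4416
L = (r1+r2)·wrap + 2·C·cosβ = 25·4.0167 + 2·53.4416 = 207.3008

L=207.301 wrap1=230.14_deg wrap2=230.14_deg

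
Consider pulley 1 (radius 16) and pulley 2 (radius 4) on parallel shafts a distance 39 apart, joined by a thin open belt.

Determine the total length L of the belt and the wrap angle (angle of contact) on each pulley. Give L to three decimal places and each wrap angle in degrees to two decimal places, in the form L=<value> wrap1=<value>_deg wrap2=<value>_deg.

L=144.554 wrap1=215.84_deg wrap2=144.16_deg

open belt: β = asin((r2−r1)/C) = asin(-12/39) = -17.9202°
wrap1 = π − 2β = 215.8404°
wrap2 = π + 2β = 144.1596°
tangent length = C·cosβ = 37.1080
L = r1·wrap1 + r2·wrap2 + 2·C·cosβ = 16·3.7671 + 4·2.5161 + 2·37.1080 = 144.5542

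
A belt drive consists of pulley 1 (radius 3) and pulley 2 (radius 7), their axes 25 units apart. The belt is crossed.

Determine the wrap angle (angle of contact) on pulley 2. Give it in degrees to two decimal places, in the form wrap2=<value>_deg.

wrap2=227.16_deg

crossed belt: β = asin((r1+r2)/C) = asin(10/25) = 23.5782°
wrap1 = wrap2 = π + 2β = 227.1564°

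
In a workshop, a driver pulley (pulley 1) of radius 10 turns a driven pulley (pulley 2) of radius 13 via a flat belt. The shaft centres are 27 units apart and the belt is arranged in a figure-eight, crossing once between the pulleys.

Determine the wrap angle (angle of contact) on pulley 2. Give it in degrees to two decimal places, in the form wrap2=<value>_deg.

wrap2=296.83_deg

crossed belt: β = asin((r1+r2)/C) = asin(23/27) = 58.4137°
wrap1 = wrap2 = π + 2β = 296.8273°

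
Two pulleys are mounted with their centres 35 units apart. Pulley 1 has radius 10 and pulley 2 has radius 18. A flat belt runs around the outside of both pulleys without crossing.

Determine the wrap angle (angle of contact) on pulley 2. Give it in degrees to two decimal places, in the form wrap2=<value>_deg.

wrap2=206.43_deg

open belt: β = asin((r2−r1)/C) = asin(8/35) = 13.2130°
wrap1 = π − 2β = 153.5740°
wrap2 = π + 2β = 206.4260°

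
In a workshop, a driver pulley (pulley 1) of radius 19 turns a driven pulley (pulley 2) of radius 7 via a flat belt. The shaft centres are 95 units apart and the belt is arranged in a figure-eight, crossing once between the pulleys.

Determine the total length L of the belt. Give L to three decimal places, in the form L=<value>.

crossed belt: β = asin((r1+r2)/C) = asin(26/95) = 15.8836°
wrap1 = wrap2 = π + 2β = 211.7672°
tangent length = C·cosβ = 91.3729
L = (r1+r2)·wrap + 2·C·cosβ = 26·3.6960 + 2·91.3729 = 278.8426

L=278.843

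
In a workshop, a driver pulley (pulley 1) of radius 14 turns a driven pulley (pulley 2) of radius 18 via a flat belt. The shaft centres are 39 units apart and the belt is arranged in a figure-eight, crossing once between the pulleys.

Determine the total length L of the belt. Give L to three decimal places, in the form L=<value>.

L=206.706

crossed belt: β = asin((r1+r2)/C) = asin(32/39) = 55.1362°
wrap1 = wrap2 = π + 2β = 290.2723°
tangent length = C·cosβ = 22.2935
L = (r1+r2)·wrap + 2·C·cosβ = 32·5.0662 + 2·22.2935 = 206.7056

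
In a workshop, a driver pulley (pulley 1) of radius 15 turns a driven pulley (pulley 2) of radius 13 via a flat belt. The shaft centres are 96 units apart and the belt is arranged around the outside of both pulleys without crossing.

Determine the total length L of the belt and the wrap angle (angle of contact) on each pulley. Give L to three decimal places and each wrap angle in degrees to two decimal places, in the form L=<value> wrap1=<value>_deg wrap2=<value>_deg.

L=280.006 wrap1=182.39_deg wrap2=177.61_deg

open belt: β = asin((r2−r1)/C) = asin(-2/96) = -1.1937°
wrap1 = π − 2β = 182.3875°
wrap2 = π + 2β = 177.6125°
tangent length = C·cosβ = 95.9792
L = r1·wrap1 + r2·wrap2 + 2·C·cosβ = 15·3.1833 + 13·3.0999 + 2·95.9792 = 280.0063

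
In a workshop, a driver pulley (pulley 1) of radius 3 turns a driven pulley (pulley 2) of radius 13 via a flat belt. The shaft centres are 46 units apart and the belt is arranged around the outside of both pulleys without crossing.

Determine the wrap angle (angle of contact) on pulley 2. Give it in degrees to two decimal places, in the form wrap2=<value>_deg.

wrap2=205.11_deg

open belt: β = asin((r2−r1)/C) = asin(10/46) = 12.5559°
wrap1 = π − 2β = 154.8883°
wrap2 = π + 2β = 205.1117°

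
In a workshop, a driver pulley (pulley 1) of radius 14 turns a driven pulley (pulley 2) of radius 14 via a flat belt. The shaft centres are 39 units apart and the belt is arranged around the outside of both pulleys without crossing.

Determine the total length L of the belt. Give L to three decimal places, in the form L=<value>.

open belt: β = asin((r2−r1)/C) = asin(0/39) = 0.0000°
wrap1 = π − 2β = 180.0000°
wrap2 = π + 2β = 180.0000°
tangent length = C·cosβ = 39.0000
L = r1·wrap1 + r2·wrap2 + 2·C·cosβ = 14·3.1416 + 14·3.1416 + 2·39.0000 = 165.9646

L=165.965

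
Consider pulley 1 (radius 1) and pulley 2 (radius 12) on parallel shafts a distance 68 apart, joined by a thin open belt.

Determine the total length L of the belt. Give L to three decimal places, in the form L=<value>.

open belt: β = asin((r2−r1)/C) = asin(11/68) = 9.3093°
wrap1 = π − 2β = 161.3813°
wrap2 = π + 2β = 198.6187°
tangent length = C·cosβ = 67.1044
L = r1·wrap1 + r2·wrap2 + 2·C·cosβ = 1·2.8166 + 12·3.4665 + 2·67.1044 = 178.6240

L=178.624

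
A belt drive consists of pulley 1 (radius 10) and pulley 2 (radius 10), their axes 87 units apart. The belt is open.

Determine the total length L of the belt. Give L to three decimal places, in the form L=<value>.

L=236.832

open belt: β = asin((r2−r1)/C) = asin(0/87) = 0.0000°
wrap1 = π − 2β = 180.0000°
wrap2 = π + 2β = 180.0000°
tangent length = C·cosβ = 87.0000
L = r1·wrap1 + r2·wrap2 + 2·C·cosβ = 10·3.1416 + 10·3.1416 + 2·87.0000 = 236.8319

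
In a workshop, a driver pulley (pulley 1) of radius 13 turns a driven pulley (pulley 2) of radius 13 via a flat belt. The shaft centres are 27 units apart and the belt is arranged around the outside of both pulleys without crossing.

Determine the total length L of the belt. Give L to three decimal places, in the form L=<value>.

L=135.681

open belt: β = asin((r2−r1)/C) = asin(0/27) = 0.0000°
wrap1 = π − 2β = 180.0000°
wrap2 = π + 2β = 180.0000°
tangent length = C·cosβ = 27.0000
L = r1·wrap1 + r2·wrap2 + 2·C·cosβ = 13·3.1416 + 13·3.1416 + 2·27.0000 = 135.6814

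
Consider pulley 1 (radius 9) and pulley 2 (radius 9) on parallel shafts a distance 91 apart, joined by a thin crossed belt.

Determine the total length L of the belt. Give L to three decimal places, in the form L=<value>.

L=242.121

crossed belt: β = asin((r1+r2)/C) = asin(18/91) = 11.4085°
wrap1 = wrap2 = π + 2β = 202.8169°
tangent length = C·cosβ = 89.2020
L = (r1+r2)·wrap + 2·C·cosβ = 18·3.5398 + 2·89.2020 = 242.1209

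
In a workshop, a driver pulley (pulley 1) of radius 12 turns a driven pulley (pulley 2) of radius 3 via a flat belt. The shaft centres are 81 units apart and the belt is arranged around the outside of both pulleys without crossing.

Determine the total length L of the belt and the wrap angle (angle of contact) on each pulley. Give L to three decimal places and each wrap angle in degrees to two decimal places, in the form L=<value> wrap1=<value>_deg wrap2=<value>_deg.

L=210.125 wrap1=192.76_deg wrap2=167.24_deg

open belt: β = asin((r2−r1)/C) = asin(-9/81) = -6.3794°
wrap1 = π − 2β = 192.7587°
wrap2 = π + 2β = 167.2413°
tangent length = C·cosβ = 80.4984
L = r1·wrap1 + r2·wrap2 + 2·C·cosβ = 12·3.3643 + 3·2.9189 + 2·80.4984 = 210.1249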